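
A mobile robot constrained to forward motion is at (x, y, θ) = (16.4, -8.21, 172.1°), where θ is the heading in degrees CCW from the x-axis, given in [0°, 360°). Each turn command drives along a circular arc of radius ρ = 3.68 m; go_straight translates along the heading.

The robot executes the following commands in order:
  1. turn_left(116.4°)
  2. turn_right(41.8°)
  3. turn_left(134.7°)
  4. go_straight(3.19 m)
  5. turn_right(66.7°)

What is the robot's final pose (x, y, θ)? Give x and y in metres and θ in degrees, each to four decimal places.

(23.9456, -20.2018, 314.7000°)

set_pose: (x, y, θ) = (16.4000, -8.2100, 172.1000°), ρ = 3.68
turn_left(116.4°): centre at ρ to the left, rotate +116.4° → (12.4044, -13.0228, 288.5000°)
turn_right(41.8°): centre at ρ to the right, rotate −41.8° → (12.2944, -15.6460, 246.7000°)
turn_left(134.7°): centre at ρ to the left, rotate +134.7° → (17.0171, -20.5279, 381.4000° ≡ 21.4000°)
go_straight(3.19): x += 3.19·cos θ, y += 3.19·sin θ → (19.9871, -19.3640, 21.4000°)
turn_right(66.7°): centre at ρ to the right, rotate −66.7° → (23.9456, -20.2018, -45.3000° ≡ 314.7000°)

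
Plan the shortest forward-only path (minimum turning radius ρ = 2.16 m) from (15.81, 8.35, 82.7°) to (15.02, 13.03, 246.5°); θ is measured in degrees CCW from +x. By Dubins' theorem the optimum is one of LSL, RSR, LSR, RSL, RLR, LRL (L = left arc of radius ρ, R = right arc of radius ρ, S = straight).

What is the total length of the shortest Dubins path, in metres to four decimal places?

11.6513 m

Let ψ = atan2(Δy, Δx) = atan2(4.68, -0.79) = 99.5814° be the start→goal bearing.
Normalize: d = |goal − start| / ρ = 4.746209/2.16 = 2.197319, α = (θ_start − ψ) mod 360° = 343.1186° = 5.988549 rad, β = (θ_goal − ψ) mod 360° = 146.9186° = 2.564213 rad.
Common terms: sin α = -0.290392, cos α = 0.956908, sin β = 0.545830, cos β = -0.837896, cos(α−β) = -0.960294, d² = 4.828211. Work in radians in the unit-radius frame; every candidate has L = ρ·(t + p + q).
LSL: p² = 2 + d² − 2cos(α−β) + 2d(sin α − sin β) = 5.073907; p = √p² = 2.252534; φ = atan2(cos β − cos α, d + sin α − sin β) = -0.921970 rad; t = (φ − α) mod 2π = 5.655852 rad, q = (β − φ) mod 2π = 3.486183 rad → L = 2.16·(5.655852 + 2.252534 + 3.486183) = 2.16·11.394568 = 24.612267 m
RSR: p² = 2 + d² − 2cos(α−β) + 2d(sin β − sin α) = 12.423689; p = √p² = 3.524725; φ = atan2(cos α − cos β, d − sin α + sin β) = 0.534260 rad; t = (α − φ) mod 2π = 5.454290 rad, q = (φ − β) mod 2π = 4.253232 rad → L = 2.16·(5.454290 + 3.524725 + 4.253232) = 2.16·13.232247 = 28.581653 m
LSR: p² = d² − 2 + 2cos(α−β) + 2d(sin α + sin β) = 2.030183; p = √p² = 1.424845; φ = atan2(−cos α − cos β, d + sin α + sin β) − atan2(−2, p) = 0.903298 rad; t = (φ − α) mod 2π = 1.197934 rad, q = (φ − β) mod 2π = 4.622270 rad → L = 2.16·(1.197934 + 1.424845 + 4.622270) = 2.16·7.245049 = 15.649306 m
RSL: p² = d² − 2 + 2cos(α−β) − 2d(sin α + sin β) = -0.214936 < 0 → infeasible
RLR: c = (6 − d² + 2cos(α−β) + 2d(sin α − sin β))/8 = -0.552961; p = 2π − arccos c = 4.126475 rad; φ = atan2(cos α − cos β, d − sin α + sin β) = 0.534260 rad; t = (α − φ + p/2) mod 2π = 1.234342 rad, q = (α − β − t + p) mod 2π = 0.033284 rad → L = 2.16·(1.234342 + 4.126475 + 0.033284) = 2.16·5.394101 = 11.651258 m
LRL: c = (6 − d² + 2cos(α−β) − 2d(sin α − sin β))/8 = 0.365762; p = 2π − arccos c = 5.086840 rad; φ = atan2(cos β − cos α, d + sin α − sin β) = -0.921970 rad; t = (φ − α + p/2) mod 2π = 1.916086 rad, q = (β − α − t + p) mod 2π = 6.029603 rad → L = 2.16·(1.916086 + 5.086840 + 6.029603) = 2.16·13.032529 = 28.150263 m
Shortest: RLR with L = 11.651258 m ≈ 11.6513 m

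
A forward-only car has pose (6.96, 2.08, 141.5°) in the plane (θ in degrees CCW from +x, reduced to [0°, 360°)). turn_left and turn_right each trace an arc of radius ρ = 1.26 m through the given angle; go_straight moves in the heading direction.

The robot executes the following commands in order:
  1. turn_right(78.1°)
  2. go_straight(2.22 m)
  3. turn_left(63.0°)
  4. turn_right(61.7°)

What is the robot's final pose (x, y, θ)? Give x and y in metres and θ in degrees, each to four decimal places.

set_pose: (x, y, θ) = (6.9600, 2.0800, 141.5000°), ρ = 1.26
turn_right(78.1°): centre at ρ to the right, rotate −78.1° → (6.6177, 3.6303, 63.4000°)
go_straight(2.22): x += 2.22·cos θ, y += 2.22·sin θ → (7.6118, 5.6153, 63.4000°)
turn_left(63.0°): centre at ρ to the left, rotate +63.0° → (7.4993, 6.9272, 126.4000°)
turn_right(61.7°): centre at ρ to the right, rotate −61.7° → (7.3743, 8.2133, 64.7000°)

(7.3743, 8.2133, 64.7000°)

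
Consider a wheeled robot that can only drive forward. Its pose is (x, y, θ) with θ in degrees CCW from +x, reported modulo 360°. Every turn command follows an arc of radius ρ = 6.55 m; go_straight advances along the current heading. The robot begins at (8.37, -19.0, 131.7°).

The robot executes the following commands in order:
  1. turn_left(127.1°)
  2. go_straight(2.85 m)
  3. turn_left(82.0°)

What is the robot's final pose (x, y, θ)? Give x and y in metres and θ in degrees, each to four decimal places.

(0.7719, -32.3386, 340.8000°)

set_pose: (x, y, θ) = (8.3700, -19.0000, 131.7000°), ρ = 6.55
turn_left(127.1°): centre at ρ to the left, rotate +127.1° → (-2.9457, -22.0850, 258.8000°)
go_straight(2.85): x += 2.85·cos θ, y += 2.85·sin θ → (-3.4993, -24.8807, 258.8000°)
turn_left(82.0°): centre at ρ to the left, rotate +82.0° → (0.7719, -32.3386, 340.8000°)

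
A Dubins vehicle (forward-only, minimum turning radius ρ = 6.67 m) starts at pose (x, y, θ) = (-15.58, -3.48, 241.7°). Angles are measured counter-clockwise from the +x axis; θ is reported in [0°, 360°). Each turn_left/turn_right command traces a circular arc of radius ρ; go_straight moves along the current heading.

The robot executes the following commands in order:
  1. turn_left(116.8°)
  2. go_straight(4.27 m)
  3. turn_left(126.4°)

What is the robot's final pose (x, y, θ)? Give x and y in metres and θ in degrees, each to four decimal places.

(0.0317, -2.9377, 124.9000°)

set_pose: (x, y, θ) = (-15.5800, -3.4800, 241.7000°), ρ = 6.67
turn_left(116.8°): centre at ρ to the left, rotate +116.8° → (-9.8818, -13.3099, 358.5000°)
go_straight(4.27): x += 4.27·cos θ, y += 4.27·sin θ → (-5.6133, -13.4217, 358.5000°)
turn_left(126.4°): centre at ρ to the left, rotate +126.4° → (0.0317, -2.9377, 484.9000° ≡ 124.9000°)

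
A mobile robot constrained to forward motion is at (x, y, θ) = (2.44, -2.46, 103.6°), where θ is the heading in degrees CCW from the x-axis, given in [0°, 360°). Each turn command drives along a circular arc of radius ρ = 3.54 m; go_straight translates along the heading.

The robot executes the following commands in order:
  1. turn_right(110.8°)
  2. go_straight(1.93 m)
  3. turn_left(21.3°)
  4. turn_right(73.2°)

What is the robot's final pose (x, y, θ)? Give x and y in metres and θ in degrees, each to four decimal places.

set_pose: (x, y, θ) = (2.4400, -2.4600, 103.6000°), ρ = 3.54
turn_right(110.8°): centre at ρ to the right, rotate −110.8° → (6.3244, 1.8845, -7.2000° ≡ 352.8000°)
go_straight(1.93): x += 1.93·cos θ, y += 1.93·sin θ → (8.2392, 1.6426, 352.8000°)
turn_left(21.3°): centre at ρ to the left, rotate +21.3° → (9.5453, 1.7213, 374.1000° ≡ 14.1000°)
turn_right(73.2°): centre at ρ to the right, rotate −73.2° → (13.4452, 0.1059, -59.1000° ≡ 300.9000°)

(13.4452, 0.1059, 300.9000°)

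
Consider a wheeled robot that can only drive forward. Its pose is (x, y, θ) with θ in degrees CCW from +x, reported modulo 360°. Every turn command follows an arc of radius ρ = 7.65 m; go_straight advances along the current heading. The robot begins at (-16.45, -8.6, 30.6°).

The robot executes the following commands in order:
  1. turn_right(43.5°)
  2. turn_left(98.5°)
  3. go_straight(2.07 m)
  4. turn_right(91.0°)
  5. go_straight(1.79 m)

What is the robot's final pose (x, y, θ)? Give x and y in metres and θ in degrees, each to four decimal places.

(8.7756, 8.0669, 354.6000°)

set_pose: (x, y, θ) = (-16.4500, -8.6000, 30.6000°), ρ = 7.65
turn_right(43.5°): centre at ρ to the right, rotate −43.5° → (-10.8480, -7.7278, -12.9000° ≡ 347.1000°)
turn_left(98.5°): centre at ρ to the left, rotate +98.5° → (-1.5127, -0.8577, 445.6000° ≡ 85.6000°)
go_straight(2.07): x += 2.07·cos θ, y += 2.07·sin θ → (-1.3538, 1.2062, 85.6000°)
turn_right(91.0°): centre at ρ to the right, rotate −91.0° → (6.9935, 8.2353, -5.4000° ≡ 354.6000°)
go_straight(1.79): x += 1.79·cos θ, y += 1.79·sin θ → (8.7756, 8.0669, 354.6000°)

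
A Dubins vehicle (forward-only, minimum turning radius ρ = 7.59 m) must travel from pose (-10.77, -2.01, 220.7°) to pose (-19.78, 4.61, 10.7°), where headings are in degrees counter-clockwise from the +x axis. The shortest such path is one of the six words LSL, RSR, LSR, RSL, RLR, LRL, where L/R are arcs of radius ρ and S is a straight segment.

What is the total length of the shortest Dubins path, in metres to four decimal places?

Let ψ = atan2(Δy, Δx) = atan2(6.62, -9.01) = 143.6938° be the start→goal bearing.
Normalize: d = |goal − start| / ρ = 11.180541/7.59 = 1.473062, α = (θ_start − ψ) mod 360° = 77.0062° = 1.344011 rad, β = (θ_goal − ψ) mod 360° = 227.0062° = 3.962005 rad.
Common terms: sin α = 0.974394, cos α = 0.224846, sin β = -0.731427, cos β = -0.681919, cos(α−β) = -0.866025, d² = 2.169912. Work in radians in the unit-radius frame; every candidate has L = ρ·(t + p + q).
LSL: p² = 2 + d² − 2cos(α−β) + 2d(sin α − sin β) = 10.927525; p = √p² = 3.305681; φ = atan2(cos β − cos α, d + sin α − sin β) = -0.277867 rad; t = (φ − α) mod 2π = 4.661307 rad, q = (β − φ) mod 2π = 4.239872 rad → L = 7.59·(4.661307 + 3.305681 + 4.239872) = 7.59·12.206860 = 92.650067 m
RSR: p² = 2 + d² − 2cos(α−β) + 2d(sin β − sin α) = 0.876400; p = √p² = 0.936163; φ = atan2(cos α − cos β, d − sin α + sin β) = 1.822064 rad; t = (α − φ) mod 2π = 5.805133 rad, q = (φ − β) mod 2π = 4.143244 rad → L = 7.59·(5.805133 + 0.936163 + 4.143244) = 7.59·10.884539 = 82.613654 m
LSR: p² = d² − 2 + 2cos(α−β) + 2d(sin α + sin β) = -0.846328 < 0 → infeasible
RSL: p² = d² − 2 + 2cos(α−β) − 2d(sin α + sin β) = -2.277950 < 0 → infeasible
RLR: c = (6 − d² + 2cos(α−β) + 2d(sin α − sin β))/8 = 0.890450; p = 2π − arccos c = 5.810722 rad; φ = atan2(cos α − cos β, d − sin α + sin β) = 1.822064 rad; t = (α − φ + p/2) mod 2π = 2.427309 rad, q = (α − β − t + p) mod 2π = 0.765419 rad → L = 7.59·(2.427309 + 5.810722 + 0.765419) = 7.59·9.003450 = 68.336185 m
LRL: c = (6 − d² + 2cos(α−β) − 2d(sin α − sin β))/8 = -0.365941; p = 2π − arccos c = 4.337746 rad; φ = atan2(cos β − cos α, d + sin α − sin β) = -0.277867 rad; t = (φ − α + p/2) mod 2π = 0.546994 rad, q = (β − α − t + p) mod 2π = 0.125560 rad → L = 7.59·(0.546994 + 4.337746 + 0.125560) = 7.59·5.010300 = 38.028176 m
Shortest: LRL with L = 38.028176 m ≈ 38.0282 m

38.0282 m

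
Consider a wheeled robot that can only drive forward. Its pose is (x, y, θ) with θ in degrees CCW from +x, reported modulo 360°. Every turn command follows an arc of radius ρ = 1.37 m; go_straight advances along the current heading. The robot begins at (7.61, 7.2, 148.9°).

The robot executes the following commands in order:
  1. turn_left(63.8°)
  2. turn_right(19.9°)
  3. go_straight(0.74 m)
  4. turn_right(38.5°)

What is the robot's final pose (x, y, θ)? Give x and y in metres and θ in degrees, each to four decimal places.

(4.1064, 6.9342, 154.3000°)

set_pose: (x, y, θ) = (7.6100, 7.2000, 148.9000°), ρ = 1.37
turn_left(63.8°): centre at ρ to the left, rotate +63.8° → (6.1622, 7.1798, 212.7000°)
turn_right(19.9°): centre at ρ to the right, rotate −19.9° → (5.7256, 6.9967, 192.8000°)
go_straight(0.74): x += 0.74·cos θ, y += 0.74·sin θ → (5.0040, 6.8328, 192.8000°)
turn_right(38.5°): centre at ρ to the right, rotate −38.5° → (4.1064, 6.9342, 154.3000°)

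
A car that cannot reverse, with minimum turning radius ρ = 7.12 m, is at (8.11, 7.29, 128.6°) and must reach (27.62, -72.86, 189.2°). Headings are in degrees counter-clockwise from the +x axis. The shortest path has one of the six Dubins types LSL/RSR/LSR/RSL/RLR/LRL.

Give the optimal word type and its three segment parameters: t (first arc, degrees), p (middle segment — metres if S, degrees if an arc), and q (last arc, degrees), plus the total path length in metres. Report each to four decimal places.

LSR: t = 171.9052°, p = 71.3235 m, q = 111.3052°, L = 106.5173 m

Let ψ = atan2(Δy, Δx) = atan2(-80.15, 19.51) = -76.3192° be the start→goal bearing.
Normalize: d = |goal − start| / ρ = 82.490379/7.12 = 11.585727, α = (θ_start − ψ) mod 360° = 204.9192° = 3.576515 rad, β = (θ_goal − ψ) mod 360° = 265.5192° = 4.634184 rad.
Common terms: sin α = -0.421340, cos α = -0.906903, sin β = -0.996944, cos β = -0.078125, cos(α−β) = 0.490904, d² = 134.229079. Work in radians in the unit-radius frame; every candidate has L = ρ·(t + p + q).
LSL: p² = 2 + d² − 2cos(α−β) + 2d(sin α − sin β) = 148.584846; p = √p² = 12.189538; φ = atan2(cos β − cos α, d + sin α − sin β) = 0.068043 rad; t = (φ − α) mod 2π = 2.774714 rad, q = (β − φ) mod 2π = 4.566141 rad → L = 7.12·(2.774714 + 12.189538 + 4.566141) = 7.12·19.530393 = 139.056400 m
RSR: p² = 2 + d² − 2cos(α−β) + 2d(sin β − sin α) = 121.909696; p = √p² = 11.041272; φ = atan2(cos α − cos β, d − sin α + sin β) = -0.075132 rad; t = (α − φ) mod 2π = 3.651647 rad, q = (φ − β) mod 2π = 1.573868 rad → L = 7.12·(3.651647 + 11.041272 + 1.573868) = 7.12·16.266788 = 115.819532 m
LSR: p² = d² − 2 + 2cos(α−β) + 2d(sin α + sin β) = 100.347195; p = √p² = 10.017345; φ = atan2(−cos α − cos β, d + sin α + sin β) − atan2(−2, p) = 0.293642 rad; t = (φ − α) mod 2π = 3.000312 rad, q = (φ − β) mod 2π = 1.942643 rad → L = 7.12·(3.000312 + 10.017345 + 1.942643) = 7.12·14.960299 = 106.517332 m
RSL: p² = d² − 2 + 2cos(α−β) − 2d(sin α + sin β) = 166.074577; p = √p² = 12.886993; φ = atan2(cos α + cos β, d − sin α − sin β) − atan2(2, p) = -0.229571 rad; t = (α − φ) mod 2π = 3.806085 rad, q = (β − φ) mod 2π = 4.863755 rad → L = 7.12·(3.806085 + 12.886993 + 4.863755) = 7.12·21.556833 = 153.484651 m
RLR: c = (6 − d² + 2cos(α−β) + 2d(sin α − sin β))/8 = -14.238712, |c| > 1 → infeasible
LRL: c = (6 − d² + 2cos(α−β) − 2d(sin α − sin β))/8 = -17.573106, |c| > 1 → infeasible
Shortest: LSR with L = 106.517332 m ≈ 106.5173 m
Convert LSR to answer units (arcs ×180/π): t = 3.000312·180/π = 171.9052°, p = ρ·p = 7.12·10.017345 = 71.3235 m, q = 1.942643·180/π = 111.3052°, L = 106.5173 m.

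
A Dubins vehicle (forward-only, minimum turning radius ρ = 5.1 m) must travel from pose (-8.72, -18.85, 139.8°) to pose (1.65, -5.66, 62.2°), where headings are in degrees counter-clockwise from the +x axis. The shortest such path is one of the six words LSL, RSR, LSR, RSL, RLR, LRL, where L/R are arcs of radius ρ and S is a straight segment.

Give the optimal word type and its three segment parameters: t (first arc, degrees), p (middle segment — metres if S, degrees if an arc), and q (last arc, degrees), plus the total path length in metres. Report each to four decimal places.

RSL: t = 120.7856°, p = 6.2300 m, q = 43.1856°, L = 20.8253 m

Let ψ = atan2(Δy, Δx) = atan2(13.19, 10.37) = 51.8255° be the start→goal bearing.
Normalize: d = |goal − start| / ρ = 16.778349/5.1 = 3.289872, α = (θ_start − ψ) mod 360° = 87.9745° = 1.535444 rad, β = (θ_goal − ψ) mod 360° = 10.3745° = 0.181069 rad.
Common terms: sin α = 0.999375, cos α = 0.035344, sin β = 0.180081, cos β = 0.983652, cos(α−β) = 0.214735, d² = 10.823260. Work in radians in the unit-radius frame; every candidate has L = ρ·(t + p + q).
LSL: p² = 2 + d² − 2cos(α−β) + 2d(sin α − sin β) = 17.784535; p = √p² = 4.217171; φ = atan2(cos β − cos α, d + sin α − sin β) = 0.226808 rad; t = (φ − α) mod 2π = 4.974548 rad, q = (β − φ) mod 2π = 6.237447 rad → L = 5.1·(4.974548 + 4.217171 + 6.237447) = 5.1·15.429167 = 78.688750 m
RSR: p² = 2 + d² − 2cos(α−β) + 2d(sin β − sin α) = 7.003044; p = √p² = 2.646327; φ = atan2(cos α − cos β, d − sin α + sin β) = -0.366498 rad; t = (α − φ) mod 2π = 1.901943 rad, q = (φ − β) mod 2π = 5.735618 rad → L = 5.1·(1.901943 + 2.646327 + 5.735618) = 5.1·10.283887 = 52.447825 m
LSR: p² = d² − 2 + 2cos(α−β) + 2d(sin α + sin β) = 17.013253; p = √p² = 4.124712; φ = atan2(−cos α − cos β, d + sin α + sin β) − atan2(−2, p) = 0.227315 rad; t = (φ − α) mod 2π = 4.975056 rad, q = (φ − β) mod 2π = 0.046246 rad → L = 5.1·(4.975056 + 4.124712 + 0.046246) = 5.1·9.146014 = 46.644670 m
RSL: p² = d² − 2 + 2cos(α−β) − 2d(sin α + sin β) = 1.492209; p = √p² = 1.221560; φ = atan2(cos α + cos β, d − sin α − sin β) − atan2(2, p) = -0.572661 rad; t = (α − φ) mod 2π = 2.108106 rad, q = (β − φ) mod 2π = 0.753730 rad → L = 5.1·(2.108106 + 1.221560 + 0.753730) = 5.1·4.083396 = 20.825320 m
RLR: c = (6 − d² + 2cos(α−β) + 2d(sin α − sin β))/8 = 0.124619; p = 2π − arccos c = 4.837333 rad; φ = atan2(cos α − cos β, d − sin α + sin β) = -0.366498 rad; t = (α − φ + p/2) mod 2π = 4.320609 rad, q = (α − β − t + p) mod 2π = 1.871099 rad → L = 5.1·(4.320609 + 4.837333 + 1.871099) = 5.1·11.029042 = 56.248115 m
LRL: c = (6 − d² + 2cos(α−β) − 2d(sin α − sin β))/8 = -1.223067, |c| > 1 → infeasible
Shortest: RSL with L = 20.825320 m ≈ 20.8253 m
Convert RSL to answer units (arcs ×180/π): t = 2.108106·180/π = 120.7856°, p = ρ·p = 5.1·1.221560 = 6.2300 m, q = 0.753730·180/π = 43.1856°, L = 20.8253 m.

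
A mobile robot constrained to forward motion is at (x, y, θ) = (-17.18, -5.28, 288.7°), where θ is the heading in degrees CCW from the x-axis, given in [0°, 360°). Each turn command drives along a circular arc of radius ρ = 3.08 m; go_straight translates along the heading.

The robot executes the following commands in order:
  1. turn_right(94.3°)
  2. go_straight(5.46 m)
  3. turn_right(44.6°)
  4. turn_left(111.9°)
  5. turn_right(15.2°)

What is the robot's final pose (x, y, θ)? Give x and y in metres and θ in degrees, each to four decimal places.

set_pose: (x, y, θ) = (-17.1800, -5.2800, 288.7000°), ρ = 3.08
turn_right(94.3°): centre at ρ to the right, rotate −94.3° → (-19.3314, -9.2507, 194.4000°)
go_straight(5.46): x += 5.46·cos θ, y += 5.46·sin θ → (-24.6199, -10.6086, 194.4000°)
turn_right(44.6°): centre at ρ to the right, rotate −44.6° → (-26.9352, -10.2873, 149.8000°)
turn_left(111.9°): centre at ρ to the left, rotate +111.9° → (-31.5322, -12.5047, 261.7000°)
turn_right(15.2°): centre at ρ to the right, rotate −15.2° → (-31.7554, -13.2882, 246.5000°)

(-31.7554, -13.2882, 246.5000°)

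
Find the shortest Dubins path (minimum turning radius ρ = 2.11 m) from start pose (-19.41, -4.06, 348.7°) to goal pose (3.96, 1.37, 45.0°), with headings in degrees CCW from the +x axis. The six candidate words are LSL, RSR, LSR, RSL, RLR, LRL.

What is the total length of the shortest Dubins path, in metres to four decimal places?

24.0796 m

Let ψ = atan2(Δy, Δx) = atan2(5.43, 23.37) = 13.0805° be the start→goal bearing.
Normalize: d = |goal − start| / ρ = 23.992536/2.11 = 11.370870, α = (θ_start − ψ) mod 360° = 335.6195° = 5.857665 rad, β = (θ_goal − ψ) mod 360° = 31.9195° = 0.557100 rad.
Common terms: sin α = -0.412795, cos α = 0.910824, sin β = 0.528727, cos β = 0.848792, cos(α−β) = 0.554844, d² = 129.296691. Work in radians in the unit-radius frame; every candidate has L = ρ·(t + p + q).
LSL: p² = 2 + d² − 2cos(α−β) + 2d(sin α − sin β) = 108.775159; p = √p² = 10.429533; φ = atan2(cos β − cos α, d + sin α − sin β) = -0.005948 rad; t = (φ − α) mod 2π = 0.419573 rad, q = (β − φ) mod 2π = 0.563048 rad → L = 2.11·(0.419573 + 10.429533 + 0.563048) = 2.11·11.412153 = 24.079644 m
RSR: p² = 2 + d² − 2cos(α−β) + 2d(sin β − sin α) = 151.598846; p = √p² = 12.312548; φ = atan2(cos α − cos β, d − sin α + sin β) = 0.005038 rad; t = (α − φ) mod 2π = 5.852627 rad, q = (φ − β) mod 2π = 5.731124 rad → L = 2.11·(5.852627 + 12.312548 + 5.731124) = 2.11·23.896299 = 50.421190 m
LSR: p² = d² − 2 + 2cos(α−β) + 2d(sin α + sin β) = 131.042870; p = √p² = 11.447396; φ = atan2(−cos α − cos β, d + sin α + sin β) − atan2(−2, p) = 0.020962 rad; t = (φ − α) mod 2π = 0.446483 rad, q = (φ − β) mod 2π = 5.747048 rad → L = 2.11·(0.446483 + 11.447396 + 5.747048) = 2.11·17.640926 = 37.222354 m
RSL: p² = d² − 2 + 2cos(α−β) − 2d(sin α + sin β) = 125.769891; p = √p² = 11.214718; φ = atan2(cos α + cos β, d − sin α − sin β) − atan2(2, p) = -0.021396 rad; t = (α − φ) mod 2π = 5.879060 rad, q = (β − φ) mod 2π = 0.578495 rad → L = 2.11·(5.879060 + 11.214718 + 0.578495) = 2.11·17.672273 = 37.288496 m
RLR: c = (6 − d² + 2cos(α−β) + 2d(sin α − sin β))/8 = -17.949856, |c| > 1 → infeasible
LRL: c = (6 − d² + 2cos(α−β) − 2d(sin α − sin β))/8 = -12.596895, |c| > 1 → infeasible
Shortest: LSL with L = 24.079644 m ≈ 24.0796 m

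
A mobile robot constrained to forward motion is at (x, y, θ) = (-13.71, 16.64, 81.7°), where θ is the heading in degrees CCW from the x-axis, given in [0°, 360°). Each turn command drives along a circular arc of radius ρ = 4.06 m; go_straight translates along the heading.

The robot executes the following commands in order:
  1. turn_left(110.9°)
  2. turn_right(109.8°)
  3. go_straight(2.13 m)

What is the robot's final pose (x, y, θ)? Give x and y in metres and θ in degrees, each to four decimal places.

set_pose: (x, y, θ) = (-13.7100, 16.6400, 81.7000°), ρ = 4.06
turn_left(110.9°): centre at ρ to the left, rotate +110.9° → (-18.6131, 21.1883, 192.6000°)
turn_right(109.8°): centre at ρ to the right, rotate −109.8° → (-23.5268, 25.6594, 82.8000°)
go_straight(2.13): x += 2.13·cos θ, y += 2.13·sin θ → (-23.2598, 27.7726, 82.8000°)

(-23.2598, 27.7726, 82.8000°)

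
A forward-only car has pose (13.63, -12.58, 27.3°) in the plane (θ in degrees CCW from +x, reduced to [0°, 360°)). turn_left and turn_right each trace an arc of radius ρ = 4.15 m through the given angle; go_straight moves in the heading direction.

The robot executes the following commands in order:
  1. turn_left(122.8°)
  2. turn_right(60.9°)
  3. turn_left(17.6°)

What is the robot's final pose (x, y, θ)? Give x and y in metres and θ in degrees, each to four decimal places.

set_pose: (x, y, θ) = (13.6300, -12.5800, 27.3000°), ρ = 4.15
turn_left(122.8°): centre at ρ to the left, rotate +122.8° → (13.7953, -5.2946, 150.1000°)
turn_right(60.9°): centre at ρ to the right, rotate −60.9° → (11.7145, -1.6391, 89.2000°)
turn_left(17.6°): centre at ρ to the left, rotate +17.6° → (11.5377, -0.3816, 106.8000°)

(11.5377, -0.3816, 106.8000°)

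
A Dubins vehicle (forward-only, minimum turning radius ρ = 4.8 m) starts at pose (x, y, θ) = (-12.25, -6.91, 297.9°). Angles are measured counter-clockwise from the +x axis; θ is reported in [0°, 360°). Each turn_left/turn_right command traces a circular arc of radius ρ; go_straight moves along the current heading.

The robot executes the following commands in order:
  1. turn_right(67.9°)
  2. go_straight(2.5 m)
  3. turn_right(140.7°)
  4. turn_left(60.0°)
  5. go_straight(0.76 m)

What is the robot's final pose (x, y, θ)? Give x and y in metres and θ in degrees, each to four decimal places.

(-25.9012, -6.4386, 149.3000°)

set_pose: (x, y, θ) = (-12.2500, -6.9100, 297.9000°), ρ = 4.8
turn_right(67.9°): centre at ρ to the right, rotate −67.9° → (-12.8151, -12.2414, 230.0000°)
go_straight(2.5): x += 2.5·cos θ, y += 2.5·sin θ → (-14.4220, -14.1566, 230.0000°)
turn_right(140.7°): centre at ρ to the right, rotate −140.7° → (-22.8987, -11.0125, 89.3000°)
turn_left(60.0°): centre at ρ to the left, rotate +60.0° → (-25.2477, -6.8266, 149.3000°)
go_straight(0.76): x += 0.76·cos θ, y += 0.76·sin θ → (-25.9012, -6.4386, 149.3000°)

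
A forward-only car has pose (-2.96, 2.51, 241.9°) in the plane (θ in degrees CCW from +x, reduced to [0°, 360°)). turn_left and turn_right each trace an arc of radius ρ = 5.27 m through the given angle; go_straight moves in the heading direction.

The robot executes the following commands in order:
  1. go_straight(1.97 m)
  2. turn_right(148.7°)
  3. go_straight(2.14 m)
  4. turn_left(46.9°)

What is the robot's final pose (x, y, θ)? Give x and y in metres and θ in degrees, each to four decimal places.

set_pose: (x, y, θ) = (-2.9600, 2.5100, 241.9000°), ρ = 5.27
go_straight(1.97): x += 1.97·cos θ, y += 1.97·sin θ → (-3.8879, 0.7722, 241.9000°)
turn_right(148.7°): centre at ρ to the right, rotate −148.7° → (-13.7985, 2.9603, 93.2000°)
go_straight(2.14): x += 2.14·cos θ, y += 2.14·sin θ → (-13.9179, 5.0969, 93.2000°)
turn_left(46.9°): centre at ρ to the left, rotate +46.9° → (-15.7993, 8.8457, 140.1000°)

(-15.7993, 8.8457, 140.1000°)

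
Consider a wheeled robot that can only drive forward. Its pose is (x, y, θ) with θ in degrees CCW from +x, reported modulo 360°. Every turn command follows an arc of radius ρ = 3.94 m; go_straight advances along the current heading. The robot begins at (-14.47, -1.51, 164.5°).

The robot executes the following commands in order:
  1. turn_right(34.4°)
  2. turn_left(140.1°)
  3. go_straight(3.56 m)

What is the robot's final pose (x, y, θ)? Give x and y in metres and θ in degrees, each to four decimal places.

set_pose: (x, y, θ) = (-14.4700, -1.5100, 164.5000°), ρ = 3.94
turn_right(34.4°): centre at ρ to the right, rotate −34.4° → (-16.4309, -0.2511, 130.1000°)
turn_left(140.1°): centre at ρ to the left, rotate +140.1° → (-23.3846, -2.8027, 270.2000°)
go_straight(3.56): x += 3.56·cos θ, y += 3.56·sin θ → (-23.3722, -6.3627, 270.2000°)

(-23.3722, -6.3627, 270.2000°)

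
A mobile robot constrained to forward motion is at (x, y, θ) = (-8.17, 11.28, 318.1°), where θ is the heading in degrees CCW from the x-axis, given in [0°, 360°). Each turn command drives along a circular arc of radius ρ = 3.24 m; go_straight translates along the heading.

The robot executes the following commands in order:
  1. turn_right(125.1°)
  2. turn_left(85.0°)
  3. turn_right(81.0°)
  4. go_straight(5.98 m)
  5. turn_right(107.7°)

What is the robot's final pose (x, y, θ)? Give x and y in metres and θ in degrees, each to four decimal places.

(-24.2515, -0.0561, 89.3000°)

set_pose: (x, y, θ) = (-8.1700, 11.2800, 318.1000°), ρ = 3.24
turn_right(125.1°): centre at ρ to the right, rotate −125.1° → (-9.6049, 5.7115, 193.0000°)
turn_left(85.0°): centre at ρ to the left, rotate +85.0° → (-12.0846, 2.1036, 278.0000°)
turn_right(81.0°): centre at ρ to the right, rotate −81.0° → (-14.3457, -1.4458, 197.0000°)
go_straight(5.98): x += 5.98·cos θ, y += 5.98·sin θ → (-20.0644, -3.1941, 197.0000°)
turn_right(107.7°): centre at ρ to the right, rotate −107.7° → (-24.2515, -0.0561, 89.3000°)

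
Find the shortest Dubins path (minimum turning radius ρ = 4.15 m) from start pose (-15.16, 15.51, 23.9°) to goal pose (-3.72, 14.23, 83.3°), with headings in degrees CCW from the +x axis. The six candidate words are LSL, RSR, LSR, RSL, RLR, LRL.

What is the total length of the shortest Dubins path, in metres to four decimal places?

Let ψ = atan2(Δy, Δx) = atan2(-1.28, 11.44) = -6.3842° be the start→goal bearing.
Normalize: d = |goal − start| / ρ = 11.511386/4.15 = 2.773828, α = (θ_start − ψ) mod 360° = 30.2842° = 0.528558 rad, β = (θ_goal − ψ) mod 360° = 89.6842° = 1.565284 rad.
Common terms: sin α = 0.504289, cos α = 0.863535, sin β = 0.999985, cos β = 0.005512, cos(α−β) = 0.509041, d² = 7.694121. Work in radians in the unit-radius frame; every candidate has L = ρ·(t + p + q).
LSL: p² = 2 + d² − 2cos(α−β) + 2d(sin α − sin β) = 5.926088; p = √p² = 2.434356; φ = atan2(cos β − cos α, d + sin α − sin β) = -0.360203 rad; t = (φ − α) mod 2π = 5.394424 rad, q = (β − φ) mod 2π = 1.925487 rad → L = 4.15·(5.394424 + 2.434356 + 1.925487) = 4.15·9.754267 = 40.480207 m
RSR: p² = 2 + d² − 2cos(α−β) + 2d(sin β − sin α) = 11.425988; p = √p² = 3.380235; φ = atan2(cos α − cos β, d − sin α + sin β) = 0.256643 rad; t = (α − φ) mod 2π = 0.271915 rad, q = (φ − β) mod 2π = 4.974545 rad → L = 4.15·(0.271915 + 3.380235 + 4.974545) = 4.15·8.626695 = 35.800783 m
LSR: p² = d² − 2 + 2cos(α−β) + 2d(sin α + sin β) = 15.057397; p = √p² = 3.880386; φ = atan2(−cos α − cos β, d + sin α + sin β) − atan2(−2, p) = 0.275490 rad; t = (φ − α) mod 2π = 6.030117 rad, q = (φ − β) mod 2π = 4.993391 rad → L = 4.15·(6.030117 + 3.880386 + 4.993391) = 4.15·14.903894 = 61.851162 m
RSL: p² = d² − 2 + 2cos(α−β) − 2d(sin α + sin β) = -1.632989 < 0 → infeasible
RLR: c = (6 − d² + 2cos(α−β) + 2d(sin α − sin β))/8 = -0.428249; p = 2π − arccos c = 4.269835 rad; φ = atan2(cos α − cos β, d − sin α + sin β) = 0.256643 rad; t = (α − φ + p/2) mod 2π = 2.406833 rad, q = (α − β − t + p) mod 2π = 0.826277 rad → L = 4.15·(2.406833 + 4.269835 + 0.826277) = 4.15·7.502945 = 31.137222 m
LRL: c = (6 − d² + 2cos(α−β) − 2d(sin α − sin β))/8 = 0.259239; p = 2π − arccos c = 4.974623 rad; φ = atan2(cos β − cos α, d + sin α − sin β) = -0.360203 rad; t = (φ − α + p/2) mod 2π = 1.598550 rad, q = (β − α − t + p) mod 2π = 4.412798 rad → L = 4.15·(1.598550 + 4.974623 + 4.412798) = 4.15·10.985972 = 45.591783 m
Shortest: RLR with L = 31.137222 m ≈ 31.1372 m

31.1372 m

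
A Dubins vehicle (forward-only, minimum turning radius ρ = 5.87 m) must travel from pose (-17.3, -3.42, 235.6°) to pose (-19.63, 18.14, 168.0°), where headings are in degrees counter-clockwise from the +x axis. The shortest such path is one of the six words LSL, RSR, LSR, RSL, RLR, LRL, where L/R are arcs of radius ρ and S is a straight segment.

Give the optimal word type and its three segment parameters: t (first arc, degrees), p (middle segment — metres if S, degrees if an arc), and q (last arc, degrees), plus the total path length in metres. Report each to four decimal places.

Let ψ = atan2(Δy, Δx) = atan2(21.56, -2.33) = 96.1680° be the start→goal bearing.
Normalize: d = |goal − start| / ρ = 21.685537/5.87 = 3.694299, α = (θ_start − ψ) mod 360° = 139.4320° = 2.433547 rad, β = (θ_goal − ψ) mod 360° = 71.8320° = 1.253704 rad.
Common terms: sin α = 0.650351, cos α = -0.759634, sin β = 0.950146, cos β = 0.311805, cos(α−β) = 0.381070, d² = 13.647847. Work in radians in the unit-radius frame; every candidate has L = ρ·(t + p + q).
LSL: p² = 2 + d² − 2cos(α−β) + 2d(sin α − sin β) = 12.670638; p = √p² = 3.559584; φ = atan2(cos β − cos α, d + sin α − sin β) = 0.305742 rad; t = (φ − α) mod 2π = 4.155381 rad, q = (β − φ) mod 2π = 0.947962 rad → L = 5.87·(4.155381 + 3.559584 + 0.947962) = 5.87·8.662927 = 50.851380 m
RSR: p² = 2 + d² − 2cos(α−β) + 2d(sin β − sin α) = 17.100774; p = √p² = 4.135308; φ = atan2(cos α − cos β, d − sin α + sin β) = -0.262085 rad; t = (α − φ) mod 2π = 2.695632 rad, q = (φ − β) mod 2π = 4.767396 rad → L = 5.87·(2.695632 + 4.135308 + 4.767396) = 5.87·11.598336 = 68.082233 m
LSR: p² = d² − 2 + 2cos(α−β) + 2d(sin α + sin β) = 24.235416; p = √p² = 4.922948; φ = atan2(−cos α − cos β, d + sin α + sin β) − atan2(−2, p) = 0.470270 rad; t = (φ − α) mod 2π = 4.319909 rad, q = (φ − β) mod 2π = 5.499751 rad → L = 5.87·(4.319909 + 4.922948 + 5.499751) = 5.87·14.742608 = 86.539108 m
RSL: p² = d² − 2 + 2cos(α−β) − 2d(sin α + sin β) = 0.584560; p = √p² = 0.764565; φ = atan2(cos α + cos β, d − sin α − sin β) − atan2(2, p) = -1.416365 rad; t = (α − φ) mod 2π = 3.849911 rad, q = (β − φ) mod 2π = 2.670069 rad → L = 5.87·(3.849911 + 0.764565 + 2.670069) = 5.87·7.284545 = 42.760281 m
RLR: c = (6 − d² + 2cos(α−β) + 2d(sin α − sin β))/8 = -1.137597, |c| > 1 → infeasible
LRL: c = (6 − d² + 2cos(α−β) − 2d(sin α − sin β))/8 = -0.583830; p = 2π − arccos c = 4.088951 rad; φ = atan2(cos β − cos α, d + sin α − sin β) = 0.305742 rad; t = (φ − α + p/2) mod 2π = 6.199857 rad, q = (β − α − t + p) mod 2π = 2.992437 rad → L = 5.87·(6.199857 + 4.088951 + 2.992437) = 5.87·13.281245 = 77.960907 m
Shortest: RSL with L = 42.760281 m ≈ 42.7603 m
Convert RSL to answer units (arcs ×180/π): t = 3.849911·180/π = 220.5837°, p = ρ·p = 5.87·0.764565 = 4.4880 m, q = 2.670069·180/π = 152.9837°, L = 42.7603 m.

RSL: t = 220.5837°, p = 4.4880 m, q = 152.9837°, L = 42.7603 m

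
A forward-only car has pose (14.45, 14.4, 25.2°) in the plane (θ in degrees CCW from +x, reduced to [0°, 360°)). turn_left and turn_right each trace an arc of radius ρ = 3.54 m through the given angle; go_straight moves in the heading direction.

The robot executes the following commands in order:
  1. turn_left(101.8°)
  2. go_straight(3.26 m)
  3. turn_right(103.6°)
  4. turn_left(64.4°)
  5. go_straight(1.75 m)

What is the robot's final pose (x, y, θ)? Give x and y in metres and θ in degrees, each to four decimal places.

(17.4279, 32.5780, 87.8000°)

set_pose: (x, y, θ) = (14.4500, 14.4000, 25.2000°), ρ = 3.54
turn_left(101.8°): centre at ρ to the left, rotate +101.8° → (15.7699, 19.7335, 127.0000°)
go_straight(3.26): x += 3.26·cos θ, y += 3.26·sin θ → (13.8080, 22.3371, 127.0000°)
turn_right(103.6°): centre at ρ to the right, rotate −103.6° → (15.2293, 27.7163, 23.4000°)
turn_left(64.4°): centre at ρ to the left, rotate +64.4° → (17.3607, 30.8293, 87.8000°)
go_straight(1.75): x += 1.75·cos θ, y += 1.75·sin θ → (17.4279, 32.5780, 87.8000°)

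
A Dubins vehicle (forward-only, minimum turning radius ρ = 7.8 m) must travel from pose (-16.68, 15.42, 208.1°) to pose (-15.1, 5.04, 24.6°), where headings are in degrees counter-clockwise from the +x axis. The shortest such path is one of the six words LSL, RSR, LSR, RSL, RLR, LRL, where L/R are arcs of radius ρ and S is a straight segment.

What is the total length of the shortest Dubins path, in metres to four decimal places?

43.6242 m

Let ψ = atan2(Δy, Δx) = atan2(-10.38, 1.58) = -81.3451° be the start→goal bearing.
Normalize: d = |goal − start| / ρ = 10.499562/7.8 = 1.346098, α = (θ_start − ψ) mod 360° = 289.4451° = 5.051770 rad, β = (θ_goal − ψ) mod 360° = 105.9451° = 1.849091 rad.
Common terms: sin α = -0.942961, cos α = 0.332904, sin β = 0.961525, cos β = -0.274716, cos(α−β) = -0.998135, d² = 1.811979. Work in radians in the unit-radius frame; every candidate has L = ρ·(t + p + q).
LSL: p² = 2 + d² − 2cos(α−β) + 2d(sin α − sin β) = 0.681000; p = √p² = 0.825227; φ = atan2(cos β − cos α, d + sin α − sin β) = -2.313997 rad; t = (φ − α) mod 2π = 5.200603 rad, q = (β − φ) mod 2π = 4.163088 rad → L = 7.8·(5.200603 + 0.825227 + 4.163088) = 7.8·10.188919 = 79.473565 m
RSR: p² = 2 + d² − 2cos(α−β) + 2d(sin β − sin α) = 10.935497; p = √p² = 3.306886; φ = atan2(cos α − cos β, d − sin α + sin β) = 0.184794 rad; t = (α − φ) mod 2π = 4.866976 rad, q = (φ − β) mod 2π = 4.618888 rad → L = 7.8·(4.866976 + 3.306886 + 4.618888) = 7.8·12.792751 = 99.783456 m
LSR: p² = d² − 2 + 2cos(α−β) + 2d(sin α + sin β) = -2.134311 < 0 → infeasible
RSL: p² = d² − 2 + 2cos(α−β) − 2d(sin α + sin β) = -2.234270 < 0 → infeasible
RLR: c = (6 − d² + 2cos(α−β) + 2d(sin α − sin β))/8 = -0.366937; p = 2π − arccos c = 4.336675 rad; φ = atan2(cos α − cos β, d − sin α + sin β) = 0.184794 rad; t = (α − φ + p/2) mod 2π = 0.752128 rad, q = (α − β − t + p) mod 2π = 0.504040 rad → L = 7.8·(0.752128 + 4.336675 + 0.504040) = 7.8·5.592843 = 43.624176 m
LRL: c = (6 − d² + 2cos(α−β) − 2d(sin α − sin β))/8 = 0.914875; p = 2π − arccos c = 5.867587 rad; φ = atan2(cos β − cos α, d + sin α − sin β) = -2.313997 rad; t = (φ − α + p/2) mod 2π = 1.851211 rad, q = (β − α − t + p) mod 2π = 0.813697 rad → L = 7.8·(1.851211 + 5.867587 + 0.813697) = 7.8·8.532495 = 66.553463 m
Shortest: RLR with L = 43.624176 m ≈ 43.6242 m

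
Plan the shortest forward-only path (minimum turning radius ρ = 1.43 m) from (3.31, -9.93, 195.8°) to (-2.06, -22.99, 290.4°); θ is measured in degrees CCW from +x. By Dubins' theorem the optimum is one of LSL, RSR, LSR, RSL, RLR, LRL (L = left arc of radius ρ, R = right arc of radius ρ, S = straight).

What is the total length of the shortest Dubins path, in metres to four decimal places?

Let ψ = atan2(Δy, Δx) = atan2(-13.06, -5.37) = -112.3514° be the start→goal bearing.
Normalize: d = |goal − start| / ρ = 14.120924/1.43 = 9.874772, α = (θ_start − ψ) mod 360° = 308.1514° = 5.378257 rad, β = (θ_goal − ψ) mod 360° = 42.7514° = 0.746153 rad.
Common terms: sin α = -0.786381, cos α = 0.617742, sin β = 0.678819, cos β = 0.734305, cos(α−β) = -0.080199, d² = 97.511125. Work in radians in the unit-radius frame; every candidate has L = ρ·(t + p + q).
LSL: p² = 2 + d² − 2cos(α−β) + 2d(sin α − sin β) = 70.734492; p = √p² = 8.410380; φ = atan2(cos β − cos α, d + sin α − sin β) = 0.013860 rad; t = (φ − α) mod 2π = 0.918788 rad, q = (β − φ) mod 2π = 0.732294 rad → L = 1.43·(0.918788 + 8.410380 + 0.732294) = 1.43·10.061461 = 14.387890 m
RSR: p² = 2 + d² − 2cos(α−β) + 2d(sin β − sin α) = 128.608554; p = √p² = 11.340571; φ = atan2(cos α − cos β, d − sin α + sin β) = -0.010279 rad; t = (α − φ) mod 2π = 5.388536 rad, q = (φ − β) mod 2π = 5.526753 rad → L = 1.43·(5.388536 + 11.340571 + 5.526753) = 1.43·22.255860 = 31.825880 m
LSR: p² = d² − 2 + 2cos(α−β) + 2d(sin α + sin β) = 93.226438; p = √p² = 9.655384; φ = atan2(−cos α − cos β, d + sin α + sin β) − atan2(−2, p) = 0.066697 rad; t = (φ − α) mod 2π = 0.971625 rad, q = (φ − β) mod 2π = 5.603729 rad → L = 1.43·(0.971625 + 9.655384 + 5.603729) = 1.43·16.230737 = 23.209954 m
RSL: p² = d² − 2 + 2cos(α−β) − 2d(sin α + sin β) = 97.475017; p = √p² = 9.872944; φ = atan2(cos α + cos β, d − sin α − sin β) − atan2(2, p) = -0.065244 rad; t = (α − φ) mod 2π = 5.443502 rad, q = (β − φ) mod 2π = 0.811398 rad → L = 1.43·(5.443502 + 9.872944 + 0.811398) = 1.43·16.127843 = 23.062816 m
RLR: c = (6 − d² + 2cos(α−β) + 2d(sin α − sin β))/8 = -15.076069, |c| > 1 → infeasible
LRL: c = (6 − d² + 2cos(α−β) − 2d(sin α − sin β))/8 = -7.841811, |c| > 1 → infeasible
Shortest: LSL with L = 14.387890 m ≈ 14.3879 m

14.3879 m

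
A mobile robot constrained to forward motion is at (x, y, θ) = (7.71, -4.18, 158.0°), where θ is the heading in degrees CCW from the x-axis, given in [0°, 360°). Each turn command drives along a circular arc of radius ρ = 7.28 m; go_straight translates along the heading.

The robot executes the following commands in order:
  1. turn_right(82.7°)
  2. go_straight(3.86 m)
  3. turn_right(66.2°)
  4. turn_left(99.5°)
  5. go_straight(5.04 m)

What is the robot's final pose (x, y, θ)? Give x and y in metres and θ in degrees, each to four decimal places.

set_pose: (x, y, θ) = (7.7100, -4.1800, 158.0000°), ρ = 7.28
turn_right(82.7°): centre at ρ to the right, rotate −82.7° → (3.3954, 4.4173, 75.3000°)
go_straight(3.86): x += 3.86·cos θ, y += 3.86·sin θ → (4.3749, 8.1509, 75.3000°)
turn_right(66.2°): centre at ρ to the right, rotate −66.2° → (10.2653, 13.4919, 9.1000°)
turn_left(99.5°): centre at ρ to the left, rotate +99.5° → (16.0136, 23.0023, 108.6000°)
go_straight(5.04): x += 5.04·cos θ, y += 5.04·sin θ → (14.4061, 27.7791, 108.6000°)

(14.4061, 27.7791, 108.6000°)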